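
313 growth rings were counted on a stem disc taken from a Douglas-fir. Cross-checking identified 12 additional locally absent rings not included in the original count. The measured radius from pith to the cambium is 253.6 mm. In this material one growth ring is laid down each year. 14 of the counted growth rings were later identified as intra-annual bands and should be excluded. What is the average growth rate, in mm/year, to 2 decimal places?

Adjusted count: 313 − 14 + 12 = 311 growth rings.
253.6 mm over 311 years gives 253.6 / 311 ≈ 0.82 mm/year.

0.82 mm/year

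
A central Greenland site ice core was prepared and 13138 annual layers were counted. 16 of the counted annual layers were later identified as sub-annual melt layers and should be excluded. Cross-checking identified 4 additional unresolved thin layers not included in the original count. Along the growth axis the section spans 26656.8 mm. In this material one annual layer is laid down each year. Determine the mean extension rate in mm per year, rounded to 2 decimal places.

Adjusted count: 13138 − 16 + 4 = 13126 annual layers.
26656.8 mm over 13126 years gives 26656.8 / 13126 ≈ 2.03 mm per year.

2.03 mm per year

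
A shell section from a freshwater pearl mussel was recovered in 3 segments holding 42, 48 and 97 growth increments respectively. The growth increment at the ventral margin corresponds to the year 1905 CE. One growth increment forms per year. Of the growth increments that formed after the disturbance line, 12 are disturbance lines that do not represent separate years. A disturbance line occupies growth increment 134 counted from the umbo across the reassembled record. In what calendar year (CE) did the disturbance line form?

Total growth increments = 42 + 48 + 97 = 187.
The disturbance line sits at growth increment 134 from the umbo, so 187 − 134 = 53 growth increments formed after it.
Removing the 12 false growth increments leaves 53 − 12 = 41 true growth increments beyond the disturbance line.
1905 − 41 = 1864 CE.

1864 CE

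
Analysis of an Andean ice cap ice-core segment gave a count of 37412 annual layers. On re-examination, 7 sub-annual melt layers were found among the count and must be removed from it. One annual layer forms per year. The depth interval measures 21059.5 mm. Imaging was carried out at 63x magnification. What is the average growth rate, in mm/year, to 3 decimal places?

0.563 mm/year

Adjusted count: 37412 − 7 = 37405 annual layers.
Mean rate = 21059.5 mm / 37405 years ≈ 0.563 mm/year.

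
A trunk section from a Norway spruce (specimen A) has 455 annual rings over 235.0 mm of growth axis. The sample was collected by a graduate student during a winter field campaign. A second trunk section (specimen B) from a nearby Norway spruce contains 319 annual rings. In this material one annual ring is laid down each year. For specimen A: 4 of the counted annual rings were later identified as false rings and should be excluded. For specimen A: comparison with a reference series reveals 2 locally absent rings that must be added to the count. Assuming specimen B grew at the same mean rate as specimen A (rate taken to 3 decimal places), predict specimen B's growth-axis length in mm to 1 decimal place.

Specimen A: adjusted count: 455 − 4 + 2 = 453 annual rings.
A: Extension rate ≈ 235.0 / 453 = 0.519 mm/year.
Length of B = 0.519 × 319 = 165.6 mm.

165.6 mm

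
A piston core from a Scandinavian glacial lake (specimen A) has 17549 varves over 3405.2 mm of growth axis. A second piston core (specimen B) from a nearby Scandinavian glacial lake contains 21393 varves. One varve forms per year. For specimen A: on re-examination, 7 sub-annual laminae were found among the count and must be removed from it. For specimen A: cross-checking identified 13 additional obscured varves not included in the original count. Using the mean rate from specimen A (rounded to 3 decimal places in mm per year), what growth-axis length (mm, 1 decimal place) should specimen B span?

Specimen A: adjusted count: 17549 − 7 + 13 = 17555 varves.
A: Mean rate = 3405.2 mm / 17555 years ≈ 0.194 mm/year.
Length of B = 0.194 × 21393 = 4150.2 mm.

4150.2 mm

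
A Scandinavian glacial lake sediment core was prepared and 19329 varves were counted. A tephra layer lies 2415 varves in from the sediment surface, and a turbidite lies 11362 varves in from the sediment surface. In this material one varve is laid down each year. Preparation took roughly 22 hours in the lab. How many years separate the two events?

8947 years

11362 − 2415 = 8947 varves lie between the two events.
At one varve per year, 8947 years elapsed between them.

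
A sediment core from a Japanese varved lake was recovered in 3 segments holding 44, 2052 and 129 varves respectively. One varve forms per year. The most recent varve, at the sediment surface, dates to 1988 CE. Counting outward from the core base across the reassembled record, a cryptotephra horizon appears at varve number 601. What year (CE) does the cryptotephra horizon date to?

Total varves = 44 + 2052 + 129 = 2225.
The cryptotephra horizon sits at varve 601 from the core base, so 2225 − 601 = 1624 varves formed after it.
1988 − 1624 = 364 CE.

364 CE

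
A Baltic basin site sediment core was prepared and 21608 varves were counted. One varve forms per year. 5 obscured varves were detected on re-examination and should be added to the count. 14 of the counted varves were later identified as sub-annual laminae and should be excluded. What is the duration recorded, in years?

Correcting the raw count gives 21608 − 14 + 5 = 21599 true varves.
At one varve per year, that is 21599 years.

21599 years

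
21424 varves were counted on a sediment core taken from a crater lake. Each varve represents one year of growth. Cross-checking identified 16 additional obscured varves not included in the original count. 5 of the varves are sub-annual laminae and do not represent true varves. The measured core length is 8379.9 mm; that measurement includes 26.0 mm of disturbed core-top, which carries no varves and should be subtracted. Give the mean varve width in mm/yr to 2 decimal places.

After corrections the count is 21424 − 5 + 16 = 21435 varves.
The growth record spans 8379.9 − 26.0 = 8353.9 mm.
Mean rate = 8353.9 mm / 21435 years ≈ 0.39 mm/yr.

0.39 mm/yr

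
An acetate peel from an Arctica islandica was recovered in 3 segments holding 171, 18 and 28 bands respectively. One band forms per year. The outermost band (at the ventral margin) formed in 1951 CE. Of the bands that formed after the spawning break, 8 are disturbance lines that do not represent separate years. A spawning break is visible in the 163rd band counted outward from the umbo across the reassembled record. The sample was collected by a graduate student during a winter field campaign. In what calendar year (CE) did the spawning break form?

1905 CE

Total bands = 171 + 18 + 28 = 217.
Between band 163 and the ventral margin there are 217 − 163 = 54 bands.
Removing the 8 false bands leaves 54 − 8 = 46 true bands beyond the spawning break.
1951 − 46 = 1905 CE.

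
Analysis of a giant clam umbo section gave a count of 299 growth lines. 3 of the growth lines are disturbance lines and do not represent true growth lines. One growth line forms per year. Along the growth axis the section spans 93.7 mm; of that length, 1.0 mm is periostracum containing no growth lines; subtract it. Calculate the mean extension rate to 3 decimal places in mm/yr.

Correcting the raw count gives 299 − 3 = 296 true growth lines.
The growth record spans 93.7 − 1.0 = 92.7 mm.
Mean rate = 92.7 mm / 296 years ≈ 0.313 mm/yr.

0.313 mm/yr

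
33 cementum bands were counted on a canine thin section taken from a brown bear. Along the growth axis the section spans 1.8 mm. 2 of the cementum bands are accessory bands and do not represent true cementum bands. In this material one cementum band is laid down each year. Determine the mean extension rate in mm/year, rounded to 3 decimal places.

Correcting the raw count gives 33 − 2 = 31 true cementum bands.
Mean rate = 1.8 mm / 31 years ≈ 0.058 mm/year.

0.058 mm/year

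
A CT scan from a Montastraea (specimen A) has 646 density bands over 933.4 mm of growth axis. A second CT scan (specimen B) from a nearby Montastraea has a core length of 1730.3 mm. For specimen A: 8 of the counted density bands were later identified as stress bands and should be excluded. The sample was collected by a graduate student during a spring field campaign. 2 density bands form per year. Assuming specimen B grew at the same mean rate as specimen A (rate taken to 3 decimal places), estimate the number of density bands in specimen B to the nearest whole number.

Specimen A: correcting the raw count gives 646 − 8 = 638 true density bands.
Specimen A: 638 density bands at 2 per year is 638 / 2 = 319 years.
A: Extension rate ≈ 933.4 / 319 = 2.926 mm/year.
B spans 1730.3 / 2.926 = 591.35 years; at 2 density bands per year that is 591.35 × 2 ≈ 1183 density bands.

1183 density bands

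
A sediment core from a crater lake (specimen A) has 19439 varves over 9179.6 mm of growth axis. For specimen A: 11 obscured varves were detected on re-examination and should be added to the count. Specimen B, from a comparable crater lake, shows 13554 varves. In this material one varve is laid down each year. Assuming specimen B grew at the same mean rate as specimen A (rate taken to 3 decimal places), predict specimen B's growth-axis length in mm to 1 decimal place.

Specimen A: after corrections the count is 19439 + 11 = 19450 varves.
A: 9179.6 mm over 19450 years gives 9179.6 / 19450 ≈ 0.472 mm per year.
B's length ≈ 0.472 × 13554 = 6397.5 mm.

6397.5 mm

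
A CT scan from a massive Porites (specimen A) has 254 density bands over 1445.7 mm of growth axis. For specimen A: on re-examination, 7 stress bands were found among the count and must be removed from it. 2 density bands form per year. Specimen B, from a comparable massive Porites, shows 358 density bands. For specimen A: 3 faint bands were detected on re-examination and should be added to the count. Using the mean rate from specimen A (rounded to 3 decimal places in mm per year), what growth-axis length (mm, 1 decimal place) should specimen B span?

2070.3 mm

Specimen A: after corrections the count is 254 − 7 + 3 = 250 density bands.
Specimen A: 250 density bands at 2 per year is 250 / 2 = 125 years.
A: Mean rate = 1445.7 mm / 125 years ≈ 11.566 mm/year.
Specimen B: 358 density bands at 2 per year is 358 / 2 = 179 years. B's length ≈ 11.566 × 179 = 2070.3 mm.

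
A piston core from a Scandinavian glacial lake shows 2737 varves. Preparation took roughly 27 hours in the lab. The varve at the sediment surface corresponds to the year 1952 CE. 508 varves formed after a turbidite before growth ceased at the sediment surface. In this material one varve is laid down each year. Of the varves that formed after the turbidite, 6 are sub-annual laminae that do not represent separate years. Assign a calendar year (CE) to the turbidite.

508 varves post-date the turbidite.
Removing the 6 false varves leaves 508 − 6 = 502 true varves beyond the turbidite.
The varve at the sediment surface is 1952 CE, so the turbidite dates to 1952 − 502 = 1450 CE.

1450 CE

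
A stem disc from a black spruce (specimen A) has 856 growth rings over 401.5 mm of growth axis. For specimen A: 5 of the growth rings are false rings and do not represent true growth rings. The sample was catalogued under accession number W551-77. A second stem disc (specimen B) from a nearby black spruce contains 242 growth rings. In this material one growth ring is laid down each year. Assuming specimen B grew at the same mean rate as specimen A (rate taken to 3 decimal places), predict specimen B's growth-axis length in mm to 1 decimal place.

Specimen A: correcting the raw count gives 856 − 5 = 851 true growth rings.
A: Mean rate = 401.5 mm / 851 years ≈ 0.472 mm/yr.
B's length ≈ 0.472 × 242 = 114.2 mm.

114.2 mm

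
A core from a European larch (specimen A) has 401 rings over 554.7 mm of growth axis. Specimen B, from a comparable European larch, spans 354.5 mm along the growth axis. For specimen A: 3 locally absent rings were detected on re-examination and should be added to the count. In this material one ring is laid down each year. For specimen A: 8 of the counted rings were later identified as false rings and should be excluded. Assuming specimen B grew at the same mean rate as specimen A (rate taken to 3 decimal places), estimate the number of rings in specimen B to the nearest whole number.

Specimen A: after corrections the count is 401 − 8 + 3 = 396 rings.
A: Extension rate ≈ 554.7 / 396 = 1.401 mm/yr.
For B, 354.5 / 1.401 = 253.03 years ≈ 253 rings.

253 rings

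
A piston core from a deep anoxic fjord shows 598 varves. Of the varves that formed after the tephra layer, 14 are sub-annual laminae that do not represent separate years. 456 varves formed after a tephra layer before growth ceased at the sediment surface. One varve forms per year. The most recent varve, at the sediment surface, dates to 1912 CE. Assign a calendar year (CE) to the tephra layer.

1470 CE

456 varves post-date the tephra layer.
Removing the 14 false varves leaves 456 − 14 = 442 true varves beyond the tephra layer.
1912 − 442 = 1470 CE.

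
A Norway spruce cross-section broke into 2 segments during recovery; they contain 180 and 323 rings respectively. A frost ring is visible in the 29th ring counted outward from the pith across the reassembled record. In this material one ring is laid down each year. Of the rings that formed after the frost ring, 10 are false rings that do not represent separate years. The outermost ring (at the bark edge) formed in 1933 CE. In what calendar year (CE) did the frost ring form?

1469 CE

Total rings = 180 + 323 = 503.
The frost ring sits at ring 29 from the pith, so 503 − 29 = 474 rings formed after it.
474 − 10 false = 464 true rings after the frost ring.
1933 − 464 = 1469 CE.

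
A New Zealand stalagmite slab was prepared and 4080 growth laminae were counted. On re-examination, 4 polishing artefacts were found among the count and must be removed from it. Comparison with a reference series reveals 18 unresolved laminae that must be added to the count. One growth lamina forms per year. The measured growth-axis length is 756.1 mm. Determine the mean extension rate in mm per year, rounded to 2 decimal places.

0.18 mm per year

True growth lamina count = 4080 − 4 + 18 = 4094.
Extension rate ≈ 756.1 / 4094 = 0.18 mm per year.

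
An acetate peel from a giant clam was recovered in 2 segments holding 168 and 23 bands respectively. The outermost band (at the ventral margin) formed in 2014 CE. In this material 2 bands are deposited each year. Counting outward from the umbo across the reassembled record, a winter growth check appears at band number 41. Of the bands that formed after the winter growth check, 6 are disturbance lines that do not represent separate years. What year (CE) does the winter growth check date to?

1942 CE

Total bands = 168 + 23 = 191.
Between band 41 and the ventral margin there are 191 − 41 = 150 bands.
Excluding 6 false bands: 150 − 6 = 144.
144 bands at 2 per year is 144 / 2 = 72 years.
Counting back 72 years from 2014 CE places the winter growth check in 2014 − 72 = 1942 CE.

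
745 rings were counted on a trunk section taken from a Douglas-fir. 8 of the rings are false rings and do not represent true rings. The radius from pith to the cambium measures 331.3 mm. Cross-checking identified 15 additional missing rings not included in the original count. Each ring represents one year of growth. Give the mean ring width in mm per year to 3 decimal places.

0.441 mm per year

Adjusted count: 745 − 8 + 15 = 752 rings.
331.3 mm over 752 years gives 331.3 / 752 ≈ 0.441 mm per year.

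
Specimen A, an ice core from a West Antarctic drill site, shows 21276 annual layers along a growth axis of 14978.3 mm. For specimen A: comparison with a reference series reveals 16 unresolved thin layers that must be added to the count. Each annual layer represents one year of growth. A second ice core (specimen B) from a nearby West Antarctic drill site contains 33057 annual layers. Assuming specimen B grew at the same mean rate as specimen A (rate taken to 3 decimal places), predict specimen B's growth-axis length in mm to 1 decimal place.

23239.1 mm

Specimen A: adjusted count: 21276 + 16 = 21292 annual layers.
A: Extension rate ≈ 14978.3 / 21292 = 0.703 mm/year.
B's length ≈ 0.703 × 33057 = 23239.1 mm.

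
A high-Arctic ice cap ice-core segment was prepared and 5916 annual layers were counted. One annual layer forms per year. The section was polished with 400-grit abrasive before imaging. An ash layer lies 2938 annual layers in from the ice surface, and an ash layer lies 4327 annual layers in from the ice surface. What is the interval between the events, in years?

The two markers are separated by 4327 − 2938 = 1389 annual layers.
One annual layer per year makes the interval 1389 years.

1389 years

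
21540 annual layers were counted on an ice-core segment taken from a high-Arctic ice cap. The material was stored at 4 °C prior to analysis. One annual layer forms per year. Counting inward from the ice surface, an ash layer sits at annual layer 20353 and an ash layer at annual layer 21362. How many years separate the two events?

1009 yr

Separation: 21362 − 20353 = 1009 annual layers.
That is 1009 years at one annual layer per year.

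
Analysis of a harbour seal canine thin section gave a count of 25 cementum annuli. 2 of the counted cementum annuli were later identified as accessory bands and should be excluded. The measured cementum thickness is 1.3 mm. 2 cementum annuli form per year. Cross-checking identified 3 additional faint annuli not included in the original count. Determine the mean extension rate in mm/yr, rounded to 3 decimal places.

True cementum annulus count = 25 − 2 + 3 = 26.
Dividing by 2 cementum annuli per year: 26 / 2 = 13 years.
Mean rate = 1.3 mm / 13 years ≈ 0.100 mm/yr.

0.100 mm/yr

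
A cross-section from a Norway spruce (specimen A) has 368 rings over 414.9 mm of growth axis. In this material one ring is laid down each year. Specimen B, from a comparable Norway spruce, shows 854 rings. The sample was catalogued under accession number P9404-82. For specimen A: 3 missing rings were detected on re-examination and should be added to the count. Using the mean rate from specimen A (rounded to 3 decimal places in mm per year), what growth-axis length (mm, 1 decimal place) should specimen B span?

Specimen A: after corrections the count is 368 + 3 = 371 rings.
A: 414.9 mm over 371 years gives 414.9 / 371 ≈ 1.118 mm/yr.
B's length ≈ 1.118 × 854 = 954.8 mm.

954.8 mm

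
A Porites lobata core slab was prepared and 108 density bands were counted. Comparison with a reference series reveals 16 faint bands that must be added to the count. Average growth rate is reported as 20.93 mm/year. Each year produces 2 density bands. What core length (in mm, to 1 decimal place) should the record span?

True density band count = 108 + 16 = 124.
Dividing by 2 density bands per year: 124 / 2 = 62 years.
Predicted length = 20.93 mm/year × 62 years = 1297.7 mm.

1297.7 mm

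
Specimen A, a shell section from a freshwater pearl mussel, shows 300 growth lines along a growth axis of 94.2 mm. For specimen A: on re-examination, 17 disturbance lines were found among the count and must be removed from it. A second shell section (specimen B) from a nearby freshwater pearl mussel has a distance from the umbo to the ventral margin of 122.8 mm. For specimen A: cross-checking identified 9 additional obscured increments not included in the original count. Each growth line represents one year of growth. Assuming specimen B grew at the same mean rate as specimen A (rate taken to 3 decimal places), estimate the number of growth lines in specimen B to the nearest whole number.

380 growth lines

Specimen A: adjusted count: 300 − 17 + 9 = 292 growth lines.
A: 94.2 mm over 292 years gives 94.2 / 292 ≈ 0.323 mm per year.
For B, 122.8 / 0.323 = 380.19 years ≈ 380 growth lines.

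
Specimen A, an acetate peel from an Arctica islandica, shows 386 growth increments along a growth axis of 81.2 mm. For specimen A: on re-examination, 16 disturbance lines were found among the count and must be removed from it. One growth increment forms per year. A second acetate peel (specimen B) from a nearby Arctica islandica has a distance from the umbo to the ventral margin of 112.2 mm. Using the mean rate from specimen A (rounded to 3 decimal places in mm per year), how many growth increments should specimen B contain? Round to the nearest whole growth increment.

512 growth increments

Specimen A: after corrections the count is 386 − 16 = 370 growth increments.
A: Mean rate = 81.2 mm / 370 years ≈ 0.219 mm/year.
Specimen B: 112.2 mm / 0.219 mm per year = 512.33 years ≈ 512 growth increments.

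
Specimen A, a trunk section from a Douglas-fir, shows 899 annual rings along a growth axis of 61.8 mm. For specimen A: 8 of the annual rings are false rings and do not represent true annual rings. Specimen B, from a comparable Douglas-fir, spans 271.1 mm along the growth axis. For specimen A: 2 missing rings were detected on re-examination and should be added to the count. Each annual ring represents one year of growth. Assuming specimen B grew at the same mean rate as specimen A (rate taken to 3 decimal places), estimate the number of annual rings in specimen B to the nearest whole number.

3929 annual rings

Specimen A: correcting the raw count gives 899 − 8 + 2 = 893 true annual rings.
A: Mean rate = 61.8 mm / 893 years ≈ 0.069 mm/yr.
For B, 271.1 / 0.069 = 3928.99 years ≈ 3929 annual rings.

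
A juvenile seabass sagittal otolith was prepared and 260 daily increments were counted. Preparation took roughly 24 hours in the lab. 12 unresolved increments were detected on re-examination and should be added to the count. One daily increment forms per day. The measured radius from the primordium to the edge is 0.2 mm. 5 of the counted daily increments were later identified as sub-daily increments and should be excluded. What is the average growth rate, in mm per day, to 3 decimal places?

Correcting the raw count gives 260 − 5 + 12 = 267 true daily increments.
0.2 mm over 267 days gives 0.2 / 267 ≈ 0.001 mm per day.

0.001 mm per day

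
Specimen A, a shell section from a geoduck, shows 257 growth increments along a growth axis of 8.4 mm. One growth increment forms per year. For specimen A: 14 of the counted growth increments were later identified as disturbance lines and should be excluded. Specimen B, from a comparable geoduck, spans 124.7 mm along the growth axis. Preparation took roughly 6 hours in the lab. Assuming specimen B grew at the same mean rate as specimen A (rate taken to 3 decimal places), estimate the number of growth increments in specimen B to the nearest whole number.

Specimen A: after corrections the count is 257 − 14 = 243 growth increments.
A: Extension rate ≈ 8.4 / 243 = 0.035 mm per year.
Specimen B: 124.7 mm / 0.035 mm per year = 3562.86 years ≈ 3563 growth increments.

3563 growth increments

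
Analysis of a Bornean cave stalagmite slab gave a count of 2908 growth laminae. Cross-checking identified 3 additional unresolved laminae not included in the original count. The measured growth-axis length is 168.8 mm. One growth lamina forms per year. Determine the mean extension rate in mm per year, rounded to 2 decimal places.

0.06 mm per year

Correcting the raw count gives 2908 + 3 = 2911 true growth laminae.
Mean rate = 168.8 mm / 2911 years ≈ 0.06 mm per year.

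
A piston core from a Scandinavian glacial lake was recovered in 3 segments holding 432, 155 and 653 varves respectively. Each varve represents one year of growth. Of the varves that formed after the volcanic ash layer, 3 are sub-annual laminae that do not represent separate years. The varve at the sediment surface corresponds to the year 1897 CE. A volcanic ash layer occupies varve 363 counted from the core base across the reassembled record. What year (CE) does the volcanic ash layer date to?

1023 CE

Total varves = 432 + 155 + 653 = 1240.
1240 − 363 = 877 varves lie beyond the volcanic ash layer toward the sediment surface.
Removing the 3 false varves leaves 877 − 3 = 874 true varves beyond the volcanic ash layer.
The varve at the sediment surface is 1897 CE, so the volcanic ash layer dates to 1897 − 874 = 1023 CE.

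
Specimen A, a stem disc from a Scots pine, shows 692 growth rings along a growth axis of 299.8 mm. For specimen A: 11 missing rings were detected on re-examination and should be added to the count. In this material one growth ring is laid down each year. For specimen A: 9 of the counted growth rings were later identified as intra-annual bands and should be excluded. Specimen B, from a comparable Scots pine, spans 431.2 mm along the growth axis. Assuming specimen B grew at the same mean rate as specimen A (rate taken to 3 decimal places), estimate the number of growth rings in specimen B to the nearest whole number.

Specimen A: adjusted count: 692 − 9 + 11 = 694 growth rings.
A: Extension rate ≈ 299.8 / 694 = 0.432 mm/yr.
Specimen B: 431.2 mm / 0.432 mm per year = 998.15 years ≈ 998 growth rings.

998 growth rings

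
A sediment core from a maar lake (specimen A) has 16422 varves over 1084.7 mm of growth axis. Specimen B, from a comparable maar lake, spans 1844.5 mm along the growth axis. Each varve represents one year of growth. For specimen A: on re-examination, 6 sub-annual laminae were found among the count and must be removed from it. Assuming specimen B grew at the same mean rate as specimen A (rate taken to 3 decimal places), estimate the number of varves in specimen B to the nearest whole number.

27947 varves

Specimen A: adjusted count: 16422 − 6 = 16416 varves.
A: Mean rate = 1084.7 mm / 16416 years ≈ 0.066 mm per year.
B spans 1844.5 / 0.066 = 27946.97 years ≈ 27947 varves.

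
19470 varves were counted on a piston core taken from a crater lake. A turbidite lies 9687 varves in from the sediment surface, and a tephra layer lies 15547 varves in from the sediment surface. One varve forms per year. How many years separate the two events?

15547 − 9687 = 5860 varves lie between the two events.
One varve per year makes the interval 5860 years.

5860 years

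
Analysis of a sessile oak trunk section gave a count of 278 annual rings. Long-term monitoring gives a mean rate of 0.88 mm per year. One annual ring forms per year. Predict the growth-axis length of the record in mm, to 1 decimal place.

244.6 mm

The record spans 278 years at 0.88 mm per year.
Predicted length = 0.88 mm/year × 278 years = 244.6 mm.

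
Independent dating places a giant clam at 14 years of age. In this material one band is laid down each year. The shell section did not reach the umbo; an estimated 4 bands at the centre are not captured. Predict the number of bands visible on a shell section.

10 bands

Expected bands over 14 years: 14.
Subtracting the 4 bands not captured gives 14 − 4 = 10 bands in the record.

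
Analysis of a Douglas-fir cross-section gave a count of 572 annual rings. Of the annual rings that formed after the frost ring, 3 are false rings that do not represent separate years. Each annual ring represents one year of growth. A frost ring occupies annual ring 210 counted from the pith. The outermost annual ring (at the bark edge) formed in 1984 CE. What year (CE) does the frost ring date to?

1625 CE

572 − 210 = 362 annual rings lie beyond the frost ring toward the bark edge.
Excluding 3 false annual rings: 362 − 3 = 359.
The annual ring at the bark edge is 1984 CE, so the frost ring dates to 1984 − 359 = 1625 CE.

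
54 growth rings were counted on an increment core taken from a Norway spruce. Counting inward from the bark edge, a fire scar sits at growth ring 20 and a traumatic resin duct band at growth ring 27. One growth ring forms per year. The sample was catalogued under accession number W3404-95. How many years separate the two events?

7 yr

Separation: 27 − 20 = 7 growth rings.
At one growth ring per year, 7 years elapsed between them.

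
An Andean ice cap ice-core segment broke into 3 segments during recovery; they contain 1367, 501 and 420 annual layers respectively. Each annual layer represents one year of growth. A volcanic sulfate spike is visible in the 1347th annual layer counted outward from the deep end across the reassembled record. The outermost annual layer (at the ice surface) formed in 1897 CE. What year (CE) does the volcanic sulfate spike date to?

956 CE

Total annual layers = 1367 + 501 + 420 = 2288.
The volcanic sulfate spike sits at annual layer 1347 from the deep end, so 2288 − 1347 = 941 annual layers formed after it.
1897 − 941 = 956 CE.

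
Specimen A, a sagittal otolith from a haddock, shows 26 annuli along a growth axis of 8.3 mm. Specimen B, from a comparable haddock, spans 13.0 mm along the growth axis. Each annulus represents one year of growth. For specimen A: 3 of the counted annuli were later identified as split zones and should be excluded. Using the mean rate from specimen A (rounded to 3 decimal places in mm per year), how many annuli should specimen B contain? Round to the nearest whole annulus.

Specimen A: true annulus count = 26 − 3 = 23.
A: Mean rate = 8.3 mm / 23 years ≈ 0.361 mm/year.
Specimen B: 13.0 mm / 0.361 mm per year = 36.01 years ≈ 36 annuli.

36 annuli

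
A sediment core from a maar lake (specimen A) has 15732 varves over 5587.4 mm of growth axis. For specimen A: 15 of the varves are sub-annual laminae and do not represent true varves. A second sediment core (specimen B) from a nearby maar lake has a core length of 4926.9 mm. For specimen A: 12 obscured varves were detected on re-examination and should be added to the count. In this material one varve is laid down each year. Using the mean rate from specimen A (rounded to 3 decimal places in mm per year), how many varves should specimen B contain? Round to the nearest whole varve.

13879 varves

Specimen A: after corrections the count is 15732 − 15 + 12 = 15729 varves.
A: Mean rate = 5587.4 mm / 15729 years ≈ 0.355 mm per year.
For B, 4926.9 / 0.355 = 13878.59 years ≈ 13879 varves.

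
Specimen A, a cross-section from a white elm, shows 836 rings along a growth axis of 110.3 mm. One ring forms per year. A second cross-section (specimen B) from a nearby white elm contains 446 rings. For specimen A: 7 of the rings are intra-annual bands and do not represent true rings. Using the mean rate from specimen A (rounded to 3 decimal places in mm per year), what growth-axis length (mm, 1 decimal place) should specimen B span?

59.3 mm

Specimen A: true ring count = 836 − 7 = 829.
A: Mean rate = 110.3 mm / 829 years ≈ 0.133 mm/year.
Length of B = 0.133 × 446 = 59.3 mm.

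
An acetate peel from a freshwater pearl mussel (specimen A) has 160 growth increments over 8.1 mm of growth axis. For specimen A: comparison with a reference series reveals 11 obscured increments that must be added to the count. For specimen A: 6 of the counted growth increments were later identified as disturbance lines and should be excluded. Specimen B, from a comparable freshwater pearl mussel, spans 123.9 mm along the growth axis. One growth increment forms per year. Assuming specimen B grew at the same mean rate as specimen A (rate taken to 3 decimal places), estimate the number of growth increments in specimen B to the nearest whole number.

Specimen A: after corrections the count is 160 − 6 + 11 = 165 growth increments.
A: 8.1 mm over 165 years gives 8.1 / 165 ≈ 0.049 mm/yr.
For B, 123.9 / 0.049 = 2528.57 years ≈ 2529 growth increments.

2529 growth increments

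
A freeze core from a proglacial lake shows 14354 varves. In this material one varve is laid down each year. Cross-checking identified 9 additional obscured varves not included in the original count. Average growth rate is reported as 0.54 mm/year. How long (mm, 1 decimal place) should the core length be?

Correcting the raw count gives 14354 + 9 = 14363 true varves.
Length ≈ 0.54 × 14363 = 7756.0 mm.

7756.0 mm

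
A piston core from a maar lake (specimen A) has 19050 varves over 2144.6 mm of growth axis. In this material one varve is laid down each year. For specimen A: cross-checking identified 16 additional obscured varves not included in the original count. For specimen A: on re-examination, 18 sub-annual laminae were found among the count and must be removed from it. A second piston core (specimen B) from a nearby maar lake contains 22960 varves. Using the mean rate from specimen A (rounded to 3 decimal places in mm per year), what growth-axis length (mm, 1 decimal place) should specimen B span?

2594.5 mm

Specimen A: true varve count = 19050 − 18 + 16 = 19048.
A: Mean rate = 2144.6 mm / 19048 years ≈ 0.113 mm/yr.
Length of B = 0.113 × 22960 = 2594.5 mm.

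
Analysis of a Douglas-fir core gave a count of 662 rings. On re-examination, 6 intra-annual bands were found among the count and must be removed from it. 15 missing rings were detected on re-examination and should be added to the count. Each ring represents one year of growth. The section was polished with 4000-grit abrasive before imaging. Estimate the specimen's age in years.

671 yr

After corrections the count is 662 − 6 + 15 = 671 rings.
One ring per year makes the duration 671 years.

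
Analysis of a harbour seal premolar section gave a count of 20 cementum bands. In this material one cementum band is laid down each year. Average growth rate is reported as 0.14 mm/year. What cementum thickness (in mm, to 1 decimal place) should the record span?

The record spans 20 years at 0.14 mm per year.
Predicted length = 0.14 mm/year × 20 years = 2.8 mm.

2.8 mm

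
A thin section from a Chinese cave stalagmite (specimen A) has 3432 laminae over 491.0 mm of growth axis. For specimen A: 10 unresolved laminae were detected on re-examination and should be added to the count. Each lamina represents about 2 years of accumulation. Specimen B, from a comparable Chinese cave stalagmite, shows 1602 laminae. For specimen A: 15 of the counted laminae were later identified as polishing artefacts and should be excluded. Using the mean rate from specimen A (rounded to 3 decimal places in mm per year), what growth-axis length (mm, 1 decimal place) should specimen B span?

230.7 mm

Specimen A: correcting the raw count gives 3432 − 15 + 10 = 3427 true laminae.
Specimen A: multiplying by 2 years per lamina: 3427 × 2 = 6854 years.
A: Mean rate = 491.0 mm / 6854 years ≈ 0.072 mm per year.
Specimen B: at 2 years per lamina, 1602 × 2 = 3204 years. B's length ≈ 0.072 × 3204 = 230.7 mm.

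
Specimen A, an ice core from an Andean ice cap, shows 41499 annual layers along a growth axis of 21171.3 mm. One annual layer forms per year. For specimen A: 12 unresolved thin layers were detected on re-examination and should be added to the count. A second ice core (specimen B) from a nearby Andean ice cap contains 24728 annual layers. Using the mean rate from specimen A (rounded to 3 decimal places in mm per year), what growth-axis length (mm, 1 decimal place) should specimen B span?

12611.3 mm

Specimen A: correcting the raw count gives 41499 + 12 = 41511 true annual layers.
A: 21171.3 mm over 41511 years gives 21171.3 / 41511 ≈ 0.510 mm per year.
B's length ≈ 0.510 × 24728 = 12611.3 mm.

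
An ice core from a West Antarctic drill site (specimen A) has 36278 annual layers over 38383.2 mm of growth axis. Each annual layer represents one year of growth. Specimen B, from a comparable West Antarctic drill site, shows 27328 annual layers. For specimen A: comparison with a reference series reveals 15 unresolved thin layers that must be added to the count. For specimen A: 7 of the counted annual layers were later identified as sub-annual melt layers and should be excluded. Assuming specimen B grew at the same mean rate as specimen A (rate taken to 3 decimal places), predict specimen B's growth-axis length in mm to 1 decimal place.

28913.0 mm

Specimen A: adjusted count: 36278 − 7 + 15 = 36286 annual layers.
A: Mean rate = 38383.2 mm / 36286 years ≈ 1.058 mm/yr.
B's length ≈ 1.058 × 27328 = 28913.0 mm.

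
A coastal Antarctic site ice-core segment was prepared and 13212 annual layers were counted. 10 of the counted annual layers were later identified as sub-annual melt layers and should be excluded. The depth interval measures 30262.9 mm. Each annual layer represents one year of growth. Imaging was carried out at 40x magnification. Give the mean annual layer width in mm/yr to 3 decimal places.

2.292 mm/yr

True annual layer count = 13212 − 10 = 13202.
30262.9 mm over 13202 years gives 30262.9 / 13202 ≈ 2.292 mm/yr.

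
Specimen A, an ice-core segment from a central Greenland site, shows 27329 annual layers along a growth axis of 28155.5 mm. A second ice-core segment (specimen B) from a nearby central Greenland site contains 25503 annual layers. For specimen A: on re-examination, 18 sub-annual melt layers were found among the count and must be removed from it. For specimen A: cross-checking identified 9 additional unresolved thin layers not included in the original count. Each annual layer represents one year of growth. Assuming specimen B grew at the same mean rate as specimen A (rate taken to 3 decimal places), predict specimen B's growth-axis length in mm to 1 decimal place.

Specimen A: adjusted count: 27329 − 18 + 9 = 27320 annual layers.
A: Mean rate = 28155.5 mm / 27320 years ≈ 1.031 mm/year.
B's length ≈ 1.031 × 25503 = 26293.6 mm.

26293.6 mm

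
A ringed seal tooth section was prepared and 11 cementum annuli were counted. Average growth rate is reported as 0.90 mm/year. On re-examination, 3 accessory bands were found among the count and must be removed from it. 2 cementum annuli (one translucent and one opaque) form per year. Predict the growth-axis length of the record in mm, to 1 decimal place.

After corrections the count is 11 − 3 = 8 cementum annuli.
With 2 cementum annuli per year, 8 / 2 = 4 years.
Predicted length = 0.90 mm/year × 4 years = 3.6 mm.

3.6 mm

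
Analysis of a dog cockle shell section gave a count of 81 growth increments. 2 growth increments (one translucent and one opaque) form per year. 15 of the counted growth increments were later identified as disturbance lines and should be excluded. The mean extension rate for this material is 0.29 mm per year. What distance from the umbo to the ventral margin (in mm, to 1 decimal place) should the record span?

9.6 mm

Correcting the raw count gives 81 − 15 = 66 true growth increments.
With 2 growth increments per year, 66 / 2 = 33 years.
Predicted length = 0.29 mm/year × 33 years = 9.6 mm.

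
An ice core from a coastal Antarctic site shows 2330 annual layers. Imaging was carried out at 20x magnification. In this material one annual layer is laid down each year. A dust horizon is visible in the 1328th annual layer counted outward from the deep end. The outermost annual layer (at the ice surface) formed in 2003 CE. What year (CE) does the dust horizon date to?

2330 − 1328 = 1002 annual layers lie beyond the dust horizon toward the ice surface.
2003 − 1002 = 1001 CE.

1001 CE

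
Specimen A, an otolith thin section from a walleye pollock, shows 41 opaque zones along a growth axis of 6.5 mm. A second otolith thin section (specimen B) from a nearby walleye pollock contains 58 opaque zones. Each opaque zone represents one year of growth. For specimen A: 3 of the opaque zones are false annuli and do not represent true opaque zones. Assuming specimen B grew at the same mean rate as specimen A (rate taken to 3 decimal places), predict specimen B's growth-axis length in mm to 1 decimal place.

9.9 mm

Specimen A: true opaque zone count = 41 − 3 = 38.
A: Mean rate = 6.5 mm / 38 years ≈ 0.171 mm per year.
B's length ≈ 0.171 × 58 = 9.9 mm.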